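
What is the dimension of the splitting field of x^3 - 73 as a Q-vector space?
[K:Q] = 6

x^3 - 73 has one real root r = 73^(1/3) and two complex roots r*zeta_3, r*zeta_3^2 where zeta_3 = e^(2*pi*i/3). The splitting field is Q(r, zeta_3). [Q(r):Q] = 3 and [Q(zeta_3):Q] = 2 with gcd = 1, so [Q(r, zeta_3):Q] = 3 * 2 = 6.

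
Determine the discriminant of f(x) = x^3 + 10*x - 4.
Δ = -4432

For a depressed cubic x^3 + p x + q the discriminant is Δ = -4 p^3 - 27 q^2 = -4*(10)^3 - 27*(-4)^2 = -4000 - 432 = -4432.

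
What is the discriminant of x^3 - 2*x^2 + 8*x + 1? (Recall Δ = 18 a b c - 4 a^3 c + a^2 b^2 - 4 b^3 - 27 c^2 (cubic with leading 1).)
Δ = -2075

For x^3 + a x^2 + b x + c the discriminant is Δ = 18 a b c - 4 a^3 c + a^2 b^2 - 4 b^3 - 27 c^2.
Plug a = -2, b = 8, c = 1:
  18*(-2)*(8)*(1) - 4*(-2)^3*(1) + (-2)^2*(8)^2 - 4*(8)^3 - 27*(1)^2
  = -288 + (32) + 256 + (-2048) + (-27)
  = -2075.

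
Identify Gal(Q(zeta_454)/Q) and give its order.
|Gal(Q(zeta_454)/Q)| = phi(454) = 226; group ≅ (Z/454Z)^* ≅ Z/226Z

The n-th cyclotomic polynomial Φ_454(x) is the minimal polynomial of zeta_454 over Q and has degree phi(454) = 226. So Q(zeta_454) is a degree-226 Galois extension with Galois group (Z/454Z)^*. By CRT, (Z/454Z)^* ≅ (Z/2Z)^* × (Z/227Z)^*. Each prime-power unit group is (Z/2Z)^* ≅ trivial group (order 1); (Z/227Z)^* ≅ Z/226Z. Hence Gal(Q(zeta_454)/Q) ≅ Z/226Z.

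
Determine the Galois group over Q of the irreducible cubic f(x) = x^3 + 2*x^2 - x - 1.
Gal(K/Q) = A_3 (cyclic of order 3)

Compute the discriminant of x^3 + (2)*x^2 + (-1)*x + (-1): Δ = 49. Since Δ is a perfect square (Δ = 7^2), the Galois group is contained in A_3. Irreducibility forces the group to be transitive on three roots, so Gal = A_3.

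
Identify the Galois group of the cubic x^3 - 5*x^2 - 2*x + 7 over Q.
Gal(K/Q) = S_3 (symmetric group of order 6)

Compute the discriminant of x^3 + (-5)*x^2 + (-2)*x + (7): Δ = 3569. Since Δ is not a rational square, the Galois group is not contained in A_3; it must be the full S_3 (irreducibility of the cubic rules out anything smaller).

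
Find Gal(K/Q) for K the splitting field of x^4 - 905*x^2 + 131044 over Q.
Gal(K/Q) = Z/2Z (cyclic of order 2)

f factors as (x^2 - 181)(x^2 - 724), so the splitting field is K = Q(sqrt(181), sqrt(724)). The squarefree part of 181 is 181 and the squarefree part of 724 is also 181, so sqrt(181) and sqrt(724) are both rational multiples of sqrt(181). Hence Q(sqrt(181)) = Q(sqrt(724)) = Q(sqrt(181)), and the splitting field collapses to a single degree-2 extension with Galois group Z/2Z.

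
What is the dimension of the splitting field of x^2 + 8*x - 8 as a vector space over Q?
[K:Q] = 2

The discriminant of x^2 + (8)*x + (-8) is b^2 - 4c = 64 - (-32) = 96. Since 96 is not a perfect square in Q, the polynomial is irreducible over Q. Its two roots generate a degree-2 extension, so [K:Q] = 2.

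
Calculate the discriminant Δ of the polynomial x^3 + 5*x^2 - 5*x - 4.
Δ = 4493

For x^3 + a x^2 + b x + c the discriminant is Δ = 18 a b c - 4 a^3 c + a^2 b^2 - 4 b^3 - 27 c^2.
Plug a = 5, b = -5, c = -4:
  18*(5)*(-5)*(-4) - 4*(5)^3*(-4) + (5)^2*(-5)^2 - 4*(-5)^3 - 27*(-4)^2
  = 1800 + (2000) + 625 + (500) + (-432)
  = 4493.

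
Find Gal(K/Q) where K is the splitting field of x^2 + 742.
Gal(K/Q) = Z/2Z (cyclic of order 2)

x^2 + 742 is irreducible over Q since -742 is not a rational square. The splitting field Q(sqrt(-742)) has degree 2 over Q, and its unique nontrivial automorphism is sqrt(-742) ↦ -sqrt(-742). Hence Gal(Q(sqrt(-742))/Q) = Z/2Z.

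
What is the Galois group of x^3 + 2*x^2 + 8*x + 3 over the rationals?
Gal(K/Q) = S_3 (symmetric group of order 6)

Compute the discriminant of x^3 + (2)*x^2 + (8)*x + (3): Δ = -1267. Since Δ is not a rational square, the Galois group is not contained in A_3; it must be the full S_3 (irreducibility of the cubic rules out anything smaller).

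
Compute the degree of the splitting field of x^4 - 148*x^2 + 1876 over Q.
[K:Q] = 4

f factors as (x^2 - 14)(x^2 - 134); the splitting field is K = Q(sqrt(14), sqrt(134)). Since 14, 134, and 1876 are all non-squares in Q, the three subfields Q(sqrt(14)), Q(sqrt(134)), Q(sqrt(1876)) are distinct degree-2 extensions, so [K:Q] = 4 (Klein four Galois group).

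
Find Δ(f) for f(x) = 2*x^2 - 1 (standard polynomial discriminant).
Δ = 8

For a quadratic a x^2 + b x + c the discriminant is Δ = b^2 - 4ac = (0)^2 - 4*(2)*(-1) = 0 - (-8) = 8.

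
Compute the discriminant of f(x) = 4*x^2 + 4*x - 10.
Δ = 176

For a quadratic a x^2 + b x + c the discriminant is Δ = b^2 - 4ac = (4)^2 - 4*(4)*(-10) = 16 - (-160) = 176.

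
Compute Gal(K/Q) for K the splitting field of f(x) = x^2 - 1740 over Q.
Gal(K/Q) = Z/2Z (cyclic of order 2)

x^2 - 1740 is irreducible over Q since 1740 is not a rational square. The splitting field Q(sqrt(1740)) has degree 2 over Q, and its unique nontrivial automorphism is sqrt(1740) ↦ -sqrt(1740). Hence Gal(Q(sqrt(1740))/Q) = Z/2Z.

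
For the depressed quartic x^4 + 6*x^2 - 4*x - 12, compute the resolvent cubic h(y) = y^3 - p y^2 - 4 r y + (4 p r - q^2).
h(y) = y^3 - 6*y^2 + 48*y - 304

Identify coefficients: p = 6, q = -4, r = -12.
Plug into h(y) = y^3 - p y^2 - 4 r y + (4 p r - q^2):
  h(y) = y^3 - (6) y^2 - 4*(-12) y + (4*(6)*(-12) - (-4)^2)
       = y^3 + (-6) y^2 + (48) y + (-304).
Simplifying: h(y) = y^3 - 6*y^2 + 48*y - 304.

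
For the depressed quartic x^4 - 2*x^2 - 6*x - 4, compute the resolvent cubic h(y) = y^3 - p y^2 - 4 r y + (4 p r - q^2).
h(y) = y^3 + 2*y^2 + 16*y - 4

Identify coefficients: p = -2, q = -6, r = -4.
Plug into h(y) = y^3 - p y^2 - 4 r y + (4 p r - q^2):
  h(y) = y^3 - (-2) y^2 - 4*(-4) y + (4*(-2)*(-4) - (-6)^2)
       = y^3 + (2) y^2 + (16) y + (-4).
Simplifying: h(y) = y^3 + 2*y^2 + 16*y - 4.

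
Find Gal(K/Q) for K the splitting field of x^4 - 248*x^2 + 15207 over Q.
Gal(K/Q) = V_4 (Klein four-group, Z/2Z × Z/2Z)

f factors as (x^2 - 137)(x^2 - 111), so the splitting field is K = Q(sqrt(137), sqrt(111)). The elements 137, 111, 15207 are all non-squares in Q, so sqrt(137) and sqrt(111) generate independent quadratic extensions. Thus [K:Q] = 4 and Gal(K/Q) is generated by the two order-2 automorphisms sqrt(137) ↦ -sqrt(137) and sqrt(111) ↦ -sqrt(111), giving V_4.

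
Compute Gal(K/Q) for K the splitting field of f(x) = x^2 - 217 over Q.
Gal(K/Q) = Z/2Z (cyclic of order 2)

x^2 - 217 is irreducible over Q since 217 is not a rational square. The splitting field Q(sqrt(217)) has degree 2 over Q, and its unique nontrivial automorphism is sqrt(217) ↦ -sqrt(217). Hence Gal(Q(sqrt(217))/Q) = Z/2Z.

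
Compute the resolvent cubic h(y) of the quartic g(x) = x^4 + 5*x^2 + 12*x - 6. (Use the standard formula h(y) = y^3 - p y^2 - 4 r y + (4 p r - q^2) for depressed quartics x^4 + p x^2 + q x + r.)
h(y) = y^3 - 5*y^2 + 24*y - 264

Identify coefficients: p = 5, q = 12, r = -6.
Plug into h(y) = y^3 - p y^2 - 4 r y + (4 p r - q^2):
  h(y) = y^3 - (5) y^2 - 4*(-6) y + (4*(5)*(-6) - (12)^2)
       = y^3 + (-5) y^2 + (24) y + (-264).
Simplifying: h(y) = y^3 - 5*y^2 + 24*y - 264.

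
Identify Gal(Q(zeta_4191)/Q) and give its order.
|Gal(Q(zeta_4191)/Q)| = phi(4191) = 2520; group ≅ (Z/4191Z)^* ≅ Z/2Z × Z/10Z × Z/126Z

The n-th cyclotomic polynomial Φ_4191(x) is the minimal polynomial of zeta_4191 over Q and has degree phi(4191) = 2520. So Q(zeta_4191) is a degree-2520 Galois extension with Galois group (Z/4191Z)^*. By CRT, (Z/4191Z)^* ≅ (Z/3Z)^* × (Z/11Z)^* × (Z/127Z)^*. Each prime-power unit group is (Z/3Z)^* ≅ Z/2Z; (Z/11Z)^* ≅ Z/10Z; (Z/127Z)^* ≅ Z/126Z. Hence Gal(Q(zeta_4191)/Q) ≅ Z/2Z × Z/10Z × Z/126Z.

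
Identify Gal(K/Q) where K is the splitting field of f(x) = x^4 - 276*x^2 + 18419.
Gal(K/Q) = V_4 (Klein four-group, Z/2Z × Z/2Z)

f factors as (x^2 - 113)(x^2 - 163), so the splitting field is K = Q(sqrt(113), sqrt(163)). The elements 113, 163, 18419 are all non-squares in Q, so sqrt(113) and sqrt(163) generate independent quadratic extensions. Thus [K:Q] = 4 and Gal(K/Q) is generated by the two order-2 automorphisms sqrt(113) ↦ -sqrt(113) and sqrt(163) ↦ -sqrt(163), giving V_4.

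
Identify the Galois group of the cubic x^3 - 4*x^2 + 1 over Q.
Gal(K/Q) = S_3 (symmetric group of order 6)

Compute the discriminant of x^3 + (-4)*x^2 + (0)*x + (1): Δ = 229. Since Δ is not a rational square, the Galois group is not contained in A_3; it must be the full S_3 (irreducibility of the cubic rules out anything smaller).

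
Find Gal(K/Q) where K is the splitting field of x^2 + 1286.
Gal(K/Q) = Z/2Z (cyclic of order 2)

x^2 + 1286 is irreducible over Q since -1286 is not a rational square. The splitting field Q(sqrt(-1286)) has degree 2 over Q, and its unique nontrivial automorphism is sqrt(-1286) ↦ -sqrt(-1286). Hence Gal(Q(sqrt(-1286))/Q) = Z/2Z.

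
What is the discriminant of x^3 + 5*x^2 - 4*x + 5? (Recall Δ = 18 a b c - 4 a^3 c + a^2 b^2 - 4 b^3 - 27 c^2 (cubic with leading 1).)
Δ = -4319

For x^3 + a x^2 + b x + c the discriminant is Δ = 18 a b c - 4 a^3 c + a^2 b^2 - 4 b^3 - 27 c^2.
Plug a = 5, b = -4, c = 5:
  18*(5)*(-4)*(5) - 4*(5)^3*(5) + (5)^2*(-4)^2 - 4*(-4)^3 - 27*(5)^2
  = -1800 + (-2500) + 400 + (256) + (-675)
  = -4319.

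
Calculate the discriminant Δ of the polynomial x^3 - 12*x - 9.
Δ = 4725

For a depressed cubic x^3 + p x + q the discriminant is Δ = -4 p^3 - 27 q^2 = -4*(-12)^3 - 27*(-9)^2 = 6912 - 2187 = 4725.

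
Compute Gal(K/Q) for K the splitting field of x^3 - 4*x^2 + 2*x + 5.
Gal(K/Q) = S_3 (symmetric group of order 6)

Compute the discriminant of x^3 + (-4)*x^2 + (2)*x + (5): Δ = -83. Since Δ is not a rational square, the Galois group is not contained in A_3; it must be the full S_3 (irreducibility of the cubic rules out anything smaller).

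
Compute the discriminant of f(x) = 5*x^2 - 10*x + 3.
Δ = 40

For a quadratic a x^2 + b x + c the discriminant is Δ = b^2 - 4ac = (-10)^2 - 4*(5)*(3) = 100 - (60) = 40.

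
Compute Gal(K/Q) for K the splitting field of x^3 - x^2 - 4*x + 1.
Gal(K/Q) = S_3 (symmetric group of order 6)

Compute the discriminant of x^3 + (-1)*x^2 + (-4)*x + (1): Δ = 321. Since Δ is not a rational square, the Galois group is not contained in A_3; it must be the full S_3 (irreducibility of the cubic rules out anything smaller).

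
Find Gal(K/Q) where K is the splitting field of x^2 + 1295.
Gal(K/Q) = Z/2Z (cyclic of order 2)

x^2 + 1295 is irreducible over Q since -1295 is not a rational square. The splitting field Q(sqrt(-1295)) has degree 2 over Q, and its unique nontrivial automorphism is sqrt(-1295) ↦ -sqrt(-1295). Hence Gal(Q(sqrt(-1295))/Q) = Z/2Z.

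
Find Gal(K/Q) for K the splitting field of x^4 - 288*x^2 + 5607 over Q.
Gal(K/Q) = V_4 (Klein four-group, Z/2Z × Z/2Z)

f factors as (x^2 - 267)(x^2 - 21), so the splitting field is K = Q(sqrt(267), sqrt(21)). The elements 267, 21, 5607 are all non-squares in Q, so sqrt(267) and sqrt(21) generate independent quadratic extensions. Thus [K:Q] = 4 and Gal(K/Q) is generated by the two order-2 automorphisms sqrt(267) ↦ -sqrt(267) and sqrt(21) ↦ -sqrt(21), giving V_4.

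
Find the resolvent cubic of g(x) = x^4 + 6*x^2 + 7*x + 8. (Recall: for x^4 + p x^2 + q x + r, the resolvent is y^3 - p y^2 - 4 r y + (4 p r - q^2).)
h(y) = y^3 - 6*y^2 - 32*y + 143

Identify coefficients: p = 6, q = 7, r = 8.
Plug into h(y) = y^3 - p y^2 - 4 r y + (4 p r - q^2):
  h(y) = y^3 - (6) y^2 - 4*(8) y + (4*(6)*(8) - (7)^2)
       = y^3 + (-6) y^2 + (-32) y + (143).
Simplifying: h(y) = y^3 - 6*y^2 - 32*y + 143.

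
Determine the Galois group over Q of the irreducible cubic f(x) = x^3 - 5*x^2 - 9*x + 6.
Gal(K/Q) = S_3 (symmetric group of order 6)

Compute the discriminant of x^3 + (-5)*x^2 + (-9)*x + (6): Δ = 11829. Since Δ is not a rational square, the Galois group is not contained in A_3; it must be the full S_3 (irreducibility of the cubic rules out anything smaller).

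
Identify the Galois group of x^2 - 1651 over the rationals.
Gal(K/Q) = Z/2Z (cyclic of order 2)

x^2 - 1651 is irreducible over Q since 1651 is not a rational square. The splitting field Q(sqrt(1651)) has degree 2 over Q, and its unique nontrivial automorphism is sqrt(1651) ↦ -sqrt(1651). Hence Gal(Q(sqrt(1651))/Q) = Z/2Z.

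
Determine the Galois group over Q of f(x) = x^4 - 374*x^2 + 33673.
Gal(K/Q) = V_4 (Klein four-group, Z/2Z × Z/2Z)

f factors as (x^2 - 151)(x^2 - 223), so the splitting field is K = Q(sqrt(151), sqrt(223)). The elements 151, 223, 33673 are all non-squares in Q, so sqrt(151) and sqrt(223) generate independent quadratic extensions. Thus [K:Q] = 4 and Gal(K/Q) is generated by the two order-2 automorphisms sqrt(151) ↦ -sqrt(151) and sqrt(223) ↦ -sqrt(223), giving V_4.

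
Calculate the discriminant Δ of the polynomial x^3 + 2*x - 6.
Δ = -1004

For x^3 + a x^2 + b x + c the discriminant is Δ = 18 a b c - 4 a^3 c + a^2 b^2 - 4 b^3 - 27 c^2.
Plug a = 0, b = 2, c = -6:
  18*(0)*(2)*(-6) - 4*(0)^3*(-6) + (0)^2*(2)^2 - 4*(2)^3 - 27*(-6)^2
  = 0 + (0) + 0 + (-32) + (-972)
  = -1004.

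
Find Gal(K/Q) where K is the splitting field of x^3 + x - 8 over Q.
Gal(K/Q) = S_3 (symmetric group of order 6)

Compute the discriminant of x^3 + (0)*x^2 + (1)*x + (-8): Δ = -1732. Since Δ is not a rational square, the Galois group is not contained in A_3; it must be the full S_3 (irreducibility of the cubic rules out anything smaller).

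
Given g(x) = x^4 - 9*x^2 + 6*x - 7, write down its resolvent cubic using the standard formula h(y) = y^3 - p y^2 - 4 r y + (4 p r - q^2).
h(y) = y^3 + 9*y^2 + 28*y + 216

Identify coefficients: p = -9, q = 6, r = -7.
Plug into h(y) = y^3 - p y^2 - 4 r y + (4 p r - q^2):
  h(y) = y^3 - (-9) y^2 - 4*(-7) y + (4*(-9)*(-7) - (6)^2)
       = y^3 + (9) y^2 + (28) y + (216).
Simplifying: h(y) = y^3 + 9*y^2 + 28*y + 216.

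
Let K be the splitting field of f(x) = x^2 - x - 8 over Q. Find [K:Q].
[K:Q] = 2

The discriminant of x^2 + (-1)*x + (-8) is b^2 - 4c = 1 - (-32) = 33. Since 33 is not a perfect square in Q, the polynomial is irreducible over Q. Its two roots generate a degree-2 extension, so [K:Q] = 2.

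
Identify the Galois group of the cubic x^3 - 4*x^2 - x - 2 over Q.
Gal(K/Q) = S_3 (symmetric group of order 6)

Compute the discriminant of x^3 + (-4)*x^2 + (-1)*x + (-2): Δ = -744. Since Δ is not a rational square, the Galois group is not contained in A_3; it must be the full S_3 (irreducibility of the cubic rules out anything smaller).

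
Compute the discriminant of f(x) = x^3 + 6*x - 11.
Δ = -4131

For a depressed cubic x^3 + p x + q the discriminant is Δ = -4 p^3 - 27 q^2 = -4*(6)^3 - 27*(-11)^2 = -864 - 3267 = -4131.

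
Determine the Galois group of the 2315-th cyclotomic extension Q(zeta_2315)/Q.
|Gal(Q(zeta_2315)/Q)| = phi(2315) = 1848; group ≅ (Z/2315Z)^* ≅ Z/4Z × Z/462Z

The n-th cyclotomic polynomial Φ_2315(x) is the minimal polynomial of zeta_2315 over Q and has degree phi(2315) = 1848. So Q(zeta_2315) is a degree-1848 Galois extension with Galois group (Z/2315Z)^*. By CRT, (Z/2315Z)^* ≅ (Z/5Z)^* × (Z/463Z)^*. Each prime-power unit group is (Z/5Z)^* ≅ Z/4Z; (Z/463Z)^* ≅ Z/462Z. Hence Gal(Q(zeta_2315)/Q) ≅ Z/4Z × Z/462Z.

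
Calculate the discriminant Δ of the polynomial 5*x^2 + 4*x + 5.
Δ = -84

For a quadratic a x^2 + b x + c the discriminant is Δ = b^2 - 4ac = (4)^2 - 4*(5)*(5) = 16 - (100) = -84.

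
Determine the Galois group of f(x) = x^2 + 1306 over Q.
Gal(K/Q) = Z/2Z (cyclic of order 2)

x^2 + 1306 is irreducible over Q since -1306 is not a rational square. The splitting field Q(sqrt(-1306)) has degree 2 over Q, and its unique nontrivial automorphism is sqrt(-1306) ↦ -sqrt(-1306). Hence Gal(Q(sqrt(-1306))/Q) = Z/2Z.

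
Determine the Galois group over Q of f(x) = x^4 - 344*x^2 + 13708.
Gal(K/Q) = V_4 (Klein four-group, Z/2Z × Z/2Z)

f factors as (x^2 - 298)(x^2 - 46), so the splitting field is K = Q(sqrt(298), sqrt(46)). The elements 298, 46, 13708 are all non-squares in Q, so sqrt(298) and sqrt(46) generate independent quadratic extensions. Thus [K:Q] = 4 and Gal(K/Q) is generated by the two order-2 automorphisms sqrt(298) ↦ -sqrt(298) and sqrt(46) ↦ -sqrt(46), giving V_4.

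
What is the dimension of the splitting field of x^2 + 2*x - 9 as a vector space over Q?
[K:Q] = 2

The discriminant of x^2 + (2)*x + (-9) is b^2 - 4c = 4 - (-36) = 40. Since 40 is not a perfect square in Q, the polynomial is irreducible over Q. Its two roots generate a degree-2 extension, so [K:Q] = 2.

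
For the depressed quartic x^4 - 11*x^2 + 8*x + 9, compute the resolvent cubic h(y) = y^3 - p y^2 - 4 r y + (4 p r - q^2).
h(y) = y^3 + 11*y^2 - 36*y - 460

Identify coefficients: p = -11, q = 8, r = 9.
Plug into h(y) = y^3 - p y^2 - 4 r y + (4 p r - q^2):
  h(y) = y^3 - (-11) y^2 - 4*(9) y + (4*(-11)*(9) - (8)^2)
       = y^3 + (11) y^2 + (-36) y + (-460).
Simplifying: h(y) = y^3 + 11*y^2 - 36*y - 460.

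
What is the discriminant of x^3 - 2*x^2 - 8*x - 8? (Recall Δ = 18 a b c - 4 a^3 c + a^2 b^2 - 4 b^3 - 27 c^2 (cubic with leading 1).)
Δ = -1984

For x^3 + a x^2 + b x + c the discriminant is Δ = 18 a b c - 4 a^3 c + a^2 b^2 - 4 b^3 - 27 c^2.
Plug a = -2, b = -8, c = -8:
  18*(-2)*(-8)*(-8) - 4*(-2)^3*(-8) + (-2)^2*(-8)^2 - 4*(-8)^3 - 27*(-8)^2
  = -2304 + (-256) + 256 + (2048) + (-1728)
  = -1984.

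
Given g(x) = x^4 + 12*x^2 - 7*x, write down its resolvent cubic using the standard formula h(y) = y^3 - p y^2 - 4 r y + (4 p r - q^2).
h(y) = y^3 - 12*y^2 - 49

Identify coefficients: p = 12, q = -7, r = 0.
Plug into h(y) = y^3 - p y^2 - 4 r y + (4 p r - q^2):
  h(y) = y^3 - (12) y^2 - 4*(0) y + (4*(12)*(0) - (-7)^2)
       = y^3 + (-12) y^2 + (0) y + (-49).
Simplifying: h(y) = y^3 - 12*y^2 - 49.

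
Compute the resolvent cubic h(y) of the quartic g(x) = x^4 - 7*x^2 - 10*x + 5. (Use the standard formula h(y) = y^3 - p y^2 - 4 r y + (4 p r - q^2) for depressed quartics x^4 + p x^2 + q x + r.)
h(y) = y^3 + 7*y^2 - 20*y - 240

Identify coefficients: p = -7, q = -10, r = 5.
Plug into h(y) = y^3 - p y^2 - 4 r y + (4 p r - q^2):
  h(y) = y^3 - (-7) y^2 - 4*(5) y + (4*(-7)*(5) - (-10)^2)
       = y^3 + (7) y^2 + (-20) y + (-240).
Simplifying: h(y) = y^3 + 7*y^2 - 20*y - 240.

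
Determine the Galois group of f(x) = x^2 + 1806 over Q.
Gal(K/Q) = Z/2Z (cyclic of order 2)

x^2 + 1806 is irreducible over Q since -1806 is not a rational square. The splitting field Q(sqrt(-1806)) has degree 2 over Q, and its unique nontrivial automorphism is sqrt(-1806) ↦ -sqrt(-1806). Hence Gal(Q(sqrt(-1806))/Q) = Z/2Z.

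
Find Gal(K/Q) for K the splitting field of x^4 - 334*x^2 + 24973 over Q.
Gal(K/Q) = V_4 (Klein four-group, Z/2Z × Z/2Z)

f factors as (x^2 - 113)(x^2 - 221), so the splitting field is K = Q(sqrt(113), sqrt(221)). The elements 113, 221, 24973 are all non-squares in Q, so sqrt(113) and sqrt(221) generate independent quadratic extensions. Thus [K:Q] = 4 and Gal(K/Q) is generated by the two order-2 automorphisms sqrt(113) ↦ -sqrt(113) and sqrt(221) ↦ -sqrt(221), giving V_4.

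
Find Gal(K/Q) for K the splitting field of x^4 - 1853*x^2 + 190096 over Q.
Gal(K/Q) = Z/2Z (cyclic of order 2)

f factors as (x^2 - 1744)(x^2 - 109), so the splitting field is K = Q(sqrt(1744), sqrt(109)). The squarefree part of 1744 is 109 and the squarefree part of 109 is also 109, so sqrt(1744) and sqrt(109) are both rational multiples of sqrt(109). Hence Q(sqrt(1744)) = Q(sqrt(109)) = Q(sqrt(109)), and the splitting field collapses to a single degree-2 extension with Galois group Z/2Z.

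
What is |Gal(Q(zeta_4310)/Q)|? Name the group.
|Gal(Q(zeta_4310)/Q)| = phi(4310) = 1720; group ≅ (Z/4310Z)^* ≅ Z/4Z × Z/430Z

The n-th cyclotomic polynomial Φ_4310(x) is the minimal polynomial of zeta_4310 over Q and has degree phi(4310) = 1720. So Q(zeta_4310) is a degree-1720 Galois extension with Galois group (Z/4310Z)^*. By CRT, (Z/4310Z)^* ≅ (Z/2Z)^* × (Z/5Z)^* × (Z/431Z)^*. Each prime-power unit group is (Z/2Z)^* ≅ trivial group (order 1); (Z/5Z)^* ≅ Z/4Z; (Z/431Z)^* ≅ Z/430Z. Hence Gal(Q(zeta_4310)/Q) ≅ Z/4Z × Z/430Z.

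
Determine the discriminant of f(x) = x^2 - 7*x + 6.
Δ = 25

For a quadratic a x^2 + b x + c the discriminant is Δ = b^2 - 4ac = (-7)^2 - 4*(1)*(6) = 49 - (24) = 25.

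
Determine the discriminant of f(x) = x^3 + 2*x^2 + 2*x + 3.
Δ = -139

For x^3 + a x^2 + b x + c the discriminant is Δ = 18 a b c - 4 a^3 c + a^2 b^2 - 4 b^3 - 27 c^2.
Plug a = 2, b = 2, c = 3:
  18*(2)*(2)*(3) - 4*(2)^3*(3) + (2)^2*(2)^2 - 4*(2)^3 - 27*(3)^2
  = 216 + (-96) + 16 + (-32) + (-243)
  = -139.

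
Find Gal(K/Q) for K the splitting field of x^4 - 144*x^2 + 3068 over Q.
Gal(K/Q) = V_4 (Klein four-group, Z/2Z × Z/2Z)

f factors as (x^2 - 26)(x^2 - 118), so the splitting field is K = Q(sqrt(26), sqrt(118)). The elements 26, 118, 3068 are all non-squares in Q, so sqrt(26) and sqrt(118) generate independent quadratic extensions. Thus [K:Q] = 4 and Gal(K/Q) is generated by the two order-2 automorphisms sqrt(26) ↦ -sqrt(26) and sqrt(118) ↦ -sqrt(118), giving V_4.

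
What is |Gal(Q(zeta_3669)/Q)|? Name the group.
|Gal(Q(zeta_3669)/Q)| = phi(3669) = 2444; group ≅ (Z/3669Z)^* ≅ Z/2Z × Z/1222Z

The n-th cyclotomic polynomial Φ_3669(x) is the minimal polynomial of zeta_3669 over Q and has degree phi(3669) = 2444. So Q(zeta_3669) is a degree-2444 Galois extension with Galois group (Z/3669Z)^*. By CRT, (Z/3669Z)^* ≅ (Z/3Z)^* × (Z/1223Z)^*. Each prime-power unit group is (Z/3Z)^* ≅ Z/2Z; (Z/1223Z)^* ≅ Z/1222Z. Hence Gal(Q(zeta_3669)/Q) ≅ Z/2Z × Z/1222Z.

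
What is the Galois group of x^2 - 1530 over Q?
Gal(K/Q) = Z/2Z (cyclic of order 2)

x^2 - 1530 is irreducible over Q since 1530 is not a rational square. The splitting field Q(sqrt(1530)) has degree 2 over Q, and its unique nontrivial automorphism is sqrt(1530) ↦ -sqrt(1530). Hence Gal(Q(sqrt(1530))/Q) = Z/2Z.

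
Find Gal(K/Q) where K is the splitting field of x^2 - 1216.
Gal(K/Q) = Z/2Z (cyclic of order 2)

x^2 - 1216 is irreducible over Q since 1216 is not a rational square. The splitting field Q(sqrt(1216)) has degree 2 over Q, and its unique nontrivial automorphism is sqrt(1216) ↦ -sqrt(1216). Hence Gal(Q(sqrt(1216))/Q) = Z/2Z.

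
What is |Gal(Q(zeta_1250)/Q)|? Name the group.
|Gal(Q(zeta_1250)/Q)| = phi(1250) = 500; group ≅ (Z/1250Z)^* ≅ Z/500Z

The n-th cyclotomic polynomial Φ_1250(x) is the minimal polynomial of zeta_1250 over Q and has degree phi(1250) = 500. So Q(zeta_1250) is a degree-500 Galois extension with Galois group (Z/1250Z)^*. By CRT, (Z/1250Z)^* ≅ (Z/2Z)^* × (Z/625Z)^*. Each prime-power unit group is (Z/2Z)^* ≅ trivial group (order 1); (Z/625Z)^* ≅ Z/500Z. Hence Gal(Q(zeta_1250)/Q) ≅ Z/500Z.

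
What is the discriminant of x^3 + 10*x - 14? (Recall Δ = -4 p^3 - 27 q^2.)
Δ = -9292

For a depressed cubic x^3 + p x + q the discriminant is Δ = -4 p^3 - 27 q^2 = -4*(10)^3 - 27*(-14)^2 = -4000 - 5292 = -9292.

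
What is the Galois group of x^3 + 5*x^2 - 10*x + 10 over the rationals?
Gal(K/Q) = S_3 (symmetric group of order 6)

Compute the discriminant of x^3 + (5)*x^2 + (-10)*x + (10): Δ = -10200. Since Δ is not a rational square, the Galois group is not contained in A_3; it must be the full S_3 (irreducibility of the cubic rules out anything smaller).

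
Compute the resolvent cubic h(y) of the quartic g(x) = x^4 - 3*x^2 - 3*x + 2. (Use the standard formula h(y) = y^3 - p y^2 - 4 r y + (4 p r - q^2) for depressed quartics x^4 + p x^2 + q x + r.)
h(y) = y^3 + 3*y^2 - 8*y - 33

Identify coefficients: p = -3, q = -3, r = 2.
Plug into h(y) = y^3 - p y^2 - 4 r y + (4 p r - q^2):
  h(y) = y^3 - (-3) y^2 - 4*(2) y + (4*(-3)*(2) - (-3)^2)
       = y^3 + (3) y^2 + (-8) y + (-33).
Simplifying: h(y) = y^3 + 3*y^2 - 8*y - 33.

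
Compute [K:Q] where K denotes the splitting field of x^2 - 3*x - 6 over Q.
[K:Q] = 2

The discriminant of x^2 + (-3)*x + (-6) is b^2 - 4c = 9 - (-24) = 33. Since 33 is not a perfect square in Q, the polynomial is irreducible over Q. Its two roots generate a degree-2 extension, so [K:Q] = 2.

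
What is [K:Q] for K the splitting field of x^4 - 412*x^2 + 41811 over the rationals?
[K:Q] = 4

f factors as (x^2 - 231)(x^2 - 181); the splitting field is K = Q(sqrt(231), sqrt(181)). Since 231, 181, and 41811 are all non-squares in Q, the three subfields Q(sqrt(231)), Q(sqrt(181)), Q(sqrt(41811)) are distinct degree-2 extensions, so [K:Q] = 4 (Klein four Galois group).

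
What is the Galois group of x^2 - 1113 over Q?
Gal(K/Q) = Z/2Z (cyclic of order 2)

x^2 - 1113 is irreducible over Q since 1113 is not a rational square. The splitting field Q(sqrt(1113)) has degree 2 over Q, and its unique nontrivial automorphism is sqrt(1113) ↦ -sqrt(1113). Hence Gal(Q(sqrt(1113))/Q) = Z/2Z.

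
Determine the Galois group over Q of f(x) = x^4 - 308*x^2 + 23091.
Gal(K/Q) = V_4 (Klein four-group, Z/2Z × Z/2Z)

f factors as (x^2 - 129)(x^2 - 179), so the splitting field is K = Q(sqrt(129), sqrt(179)). The elements 129, 179, 23091 are all non-squares in Q, so sqrt(129) and sqrt(179) generate independent quadratic extensions. Thus [K:Q] = 4 and Gal(K/Q) is generated by the two order-2 automorphisms sqrt(129) ↦ -sqrt(129) and sqrt(179) ↦ -sqrt(179), giving V_4.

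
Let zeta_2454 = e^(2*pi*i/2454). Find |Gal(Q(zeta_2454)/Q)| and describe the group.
|Gal(Q(zeta_2454)/Q)| = phi(2454) = 816; group ≅ (Z/2454Z)^* ≅ Z/2Z × Z/408Z

The n-th cyclotomic polynomial Φ_2454(x) is the minimal polynomial of zeta_2454 over Q and has degree phi(2454) = 816. So Q(zeta_2454) is a degree-816 Galois extension with Galois group (Z/2454Z)^*. By CRT, (Z/2454Z)^* ≅ (Z/2Z)^* × (Z/3Z)^* × (Z/409Z)^*. Each prime-power unit group is (Z/2Z)^* ≅ trivial group (order 1); (Z/3Z)^* ≅ Z/2Z; (Z/409Z)^* ≅ Z/408Z. Hence Gal(Q(zeta_2454)/Q) ≅ Z/2Z × Z/408Z.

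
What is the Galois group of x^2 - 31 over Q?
Gal(K/Q) = Z/2Z (cyclic of order 2)

x^2 - 31 is irreducible over Q since 31 is not a rational square. The splitting field Q(sqrt(31)) has degree 2 over Q, and its unique nontrivial automorphism is sqrt(31) ↦ -sqrt(31). Hence Gal(Q(sqrt(31))/Q) = Z/2Z.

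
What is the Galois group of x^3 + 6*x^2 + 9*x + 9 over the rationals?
Gal(K/Q) = S_3 (symmetric group of order 6)

Compute the discriminant of x^3 + (6)*x^2 + (9)*x + (9): Δ = -1215. Since Δ is not a rational square, the Galois group is not contained in A_3; it must be the full S_3 (irreducibility of the cubic rules out anything smaller).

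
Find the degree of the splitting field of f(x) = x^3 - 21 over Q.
[K:Q] = 6

x^3 - 21 has one real root r = 21^(1/3) and two complex roots r*zeta_3, r*zeta_3^2 where zeta_3 = e^(2*pi*i/3). The splitting field is Q(r, zeta_3). [Q(r):Q] = 3 and [Q(zeta_3):Q] = 2 with gcd = 1, so [Q(r, zeta_3):Q] = 3 * 2 = 6.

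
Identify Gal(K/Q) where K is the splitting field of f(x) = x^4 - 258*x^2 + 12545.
Gal(K/Q) = V_4 (Klein four-group, Z/2Z × Z/2Z)

f factors as (x^2 - 193)(x^2 - 65), so the splitting field is K = Q(sqrt(193), sqrt(65)). The elements 193, 65, 12545 are all non-squares in Q, so sqrt(193) and sqrt(65) generate independent quadratic extensions. Thus [K:Q] = 4 and Gal(K/Q) is generated by the two order-2 automorphisms sqrt(193) ↦ -sqrt(193) and sqrt(65) ↦ -sqrt(65), giving V_4.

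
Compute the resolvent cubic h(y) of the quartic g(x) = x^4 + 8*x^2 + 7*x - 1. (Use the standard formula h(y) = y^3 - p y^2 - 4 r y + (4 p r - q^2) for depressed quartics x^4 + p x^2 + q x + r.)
h(y) = y^3 - 8*y^2 + 4*y - 81

Identify coefficients: p = 8, q = 7, r = -1.
Plug into h(y) = y^3 - p y^2 - 4 r y + (4 p r - q^2):
  h(y) = y^3 - (8) y^2 - 4*(-1) y + (4*(8)*(-1) - (7)^2)
       = y^3 + (-8) y^2 + (4) y + (-81).
Simplifying: h(y) = y^3 - 8*y^2 + 4*y - 81.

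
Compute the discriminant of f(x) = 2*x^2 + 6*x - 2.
Δ = 52

For a quadratic a x^2 + b x + c the discriminant is Δ = b^2 - 4ac = (6)^2 - 4*(2)*(-2) = 36 - (-16) = 52.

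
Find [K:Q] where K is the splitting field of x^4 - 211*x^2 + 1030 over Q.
[K:Q] = 4

f factors as (x^2 - 206)(x^2 - 5); the splitting field is K = Q(sqrt(206), sqrt(5)). Since 206, 5, and 1030 are all non-squares in Q, the three subfields Q(sqrt(206)), Q(sqrt(5)), Q(sqrt(1030)) are distinct degree-2 extensions, so [K:Q] = 4 (Klein four Galois group).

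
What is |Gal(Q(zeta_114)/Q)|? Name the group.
|Gal(Q(zeta_114)/Q)| = phi(114) = 36; group ≅ (Z/114Z)^* ≅ Z/2Z × Z/18Z

The n-th cyclotomic polynomial Φ_114(x) is the minimal polynomial of zeta_114 over Q and has degree phi(114) = 36. So Q(zeta_114) is a degree-36 Galois extension with Galois group (Z/114Z)^*. By CRT, (Z/114Z)^* ≅ (Z/2Z)^* × (Z/3Z)^* × (Z/19Z)^*. Each prime-power unit group is (Z/2Z)^* ≅ trivial group (order 1); (Z/3Z)^* ≅ Z/2Z; (Z/19Z)^* ≅ Z/18Z. Hence Gal(Q(zeta_114)/Q) ≅ Z/2Z × Z/18Z.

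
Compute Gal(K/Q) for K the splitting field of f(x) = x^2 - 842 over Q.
Gal(K/Q) = Z/2Z (cyclic of order 2)

x^2 - 842 is irreducible over Q since 842 is not a rational square. The splitting field Q(sqrt(842)) has degree 2 over Q, and its unique nontrivial automorphism is sqrt(842) ↦ -sqrt(842). Hence Gal(Q(sqrt(842))/Q) = Z/2Z.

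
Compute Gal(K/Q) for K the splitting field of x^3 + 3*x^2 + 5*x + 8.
Gal(K/Q) = S_3 (symmetric group of order 6)

Compute the discriminant of x^3 + (3)*x^2 + (5)*x + (8): Δ = -707. Since Δ is not a rational square, the Galois group is not contained in A_3; it must be the full S_3 (irreducibility of the cubic rules out anything smaller).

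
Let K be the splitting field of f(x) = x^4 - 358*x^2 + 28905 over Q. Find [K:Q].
[K:Q] = 4

f factors as (x^2 - 123)(x^2 - 235); the splitting field is K = Q(sqrt(123), sqrt(235)). Since 123, 235, and 28905 are all non-squares in Q, the three subfields Q(sqrt(123)), Q(sqrt(235)), Q(sqrt(28905)) are distinct degree-2 extensions, so [K:Q] = 4 (Klein four Galois group).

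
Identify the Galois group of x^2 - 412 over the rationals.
Gal(K/Q) = Z/2Z (cyclic of order 2)

x^2 - 412 is irreducible over Q since 412 is not a rational square. The splitting field Q(sqrt(412)) has degree 2 over Q, and its unique nontrivial automorphism is sqrt(412) ↦ -sqrt(412). Hence Gal(Q(sqrt(412))/Q) = Z/2Z.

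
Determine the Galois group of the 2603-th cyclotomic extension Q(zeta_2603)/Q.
|Gal(Q(zeta_2603)/Q)| = phi(2603) = 2448; group ≅ (Z/2603Z)^* ≅ Z/18Z × Z/136Z

The n-th cyclotomic polynomial Φ_2603(x) is the minimal polynomial of zeta_2603 over Q and has degree phi(2603) = 2448. So Q(zeta_2603) is a degree-2448 Galois extension with Galois group (Z/2603Z)^*. By CRT, (Z/2603Z)^* ≅ (Z/19Z)^* × (Z/137Z)^*. Each prime-power unit group is (Z/19Z)^* ≅ Z/18Z; (Z/137Z)^* ≅ Z/136Z. Hence Gal(Q(zeta_2603)/Q) ≅ Z/18Z × Z/136Z.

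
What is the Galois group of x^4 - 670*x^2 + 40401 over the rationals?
Gal(K/Q) = Z/2Z (cyclic of order 2)

f factors as (x^2 - 603)(x^2 - 67), so the splitting field is K = Q(sqrt(603), sqrt(67)). The squarefree part of 603 is 67 and the squarefree part of 67 is also 67, so sqrt(603) and sqrt(67) are both rational multiples of sqrt(67). Hence Q(sqrt(603)) = Q(sqrt(67)) = Q(sqrt(67)), and the splitting field collapses to a single degree-2 extension with Galois group Z/2Z.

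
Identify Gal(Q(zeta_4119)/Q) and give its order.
|Gal(Q(zeta_4119)/Q)| = phi(4119) = 2744; group ≅ (Z/4119Z)^* ≅ Z/2Z × Z/1372Z

The n-th cyclotomic polynomial Φ_4119(x) is the minimal polynomial of zeta_4119 over Q and has degree phi(4119) = 2744. So Q(zeta_4119) is a degree-2744 Galois extension with Galois group (Z/4119Z)^*. By CRT, (Z/4119Z)^* ≅ (Z/3Z)^* × (Z/1373Z)^*. Each prime-power unit group is (Z/3Z)^* ≅ Z/2Z; (Z/1373Z)^* ≅ Z/1372Z. Hence Gal(Q(zeta_4119)/Q) ≅ Z/2Z × Z/1372Z.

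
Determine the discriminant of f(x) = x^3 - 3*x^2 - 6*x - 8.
Δ = -3996

For x^3 + a x^2 + b x + c the discriminant is Δ = 18 a b c - 4 a^3 c + a^2 b^2 - 4 b^3 - 27 c^2.
Plug a = -3, b = -6, c = -8:
  18*(-3)*(-6)*(-8) - 4*(-3)^3*(-8) + (-3)^2*(-6)^2 - 4*(-6)^3 - 27*(-8)^2
  = -2592 + (-864) + 324 + (864) + (-1728)
  = -3996.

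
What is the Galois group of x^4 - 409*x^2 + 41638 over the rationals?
Gal(K/Q) = V_4 (Klein four-group, Z/2Z × Z/2Z)

f factors as (x^2 - 191)(x^2 - 218), so the splitting field is K = Q(sqrt(191), sqrt(218)). The elements 191, 218, 41638 are all non-squares in Q, so sqrt(191) and sqrt(218) generate independent quadratic extensions. Thus [K:Q] = 4 and Gal(K/Q) is generated by the two order-2 automorphisms sqrt(191) ↦ -sqrt(191) and sqrt(218) ↦ -sqrt(218), giving V_4.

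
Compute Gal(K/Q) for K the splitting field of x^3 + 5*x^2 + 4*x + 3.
Gal(K/Q) = S_3 (symmetric group of order 6)

Compute the discriminant of x^3 + (5)*x^2 + (4)*x + (3): Δ = -519. Since Δ is not a rational square, the Galois group is not contained in A_3; it must be the full S_3 (irreducibility of the cubic rules out anything smaller).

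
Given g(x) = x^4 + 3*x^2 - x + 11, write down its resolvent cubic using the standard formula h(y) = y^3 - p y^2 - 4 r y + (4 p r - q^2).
h(y) = y^3 - 3*y^2 - 44*y + 131

Identify coefficients: p = 3, q = -1, r = 11.
Plug into h(y) = y^3 - p y^2 - 4 r y + (4 p r - q^2):
  h(y) = y^3 - (3) y^2 - 4*(11) y + (4*(3)*(11) - (-1)^2)
       = y^3 + (-3) y^2 + (-44) y + (131).
Simplifying: h(y) = y^3 - 3*y^2 - 44*y + 131.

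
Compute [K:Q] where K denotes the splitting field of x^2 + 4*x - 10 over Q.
[K:Q] = 2

The discriminant of x^2 + (4)*x + (-10) is b^2 - 4c = 16 - (-40) = 56. Since 56 is not a perfect square in Q, the polynomial is irreducible over Q. Its two roots generate a degree-2 extension, so [K:Q] = 2.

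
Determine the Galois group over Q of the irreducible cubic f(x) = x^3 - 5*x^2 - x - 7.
Gal(K/Q) = S_3 (symmetric group of order 6)

Compute the discriminant of x^3 + (-5)*x^2 + (-1)*x + (-7): Δ = -5424. Since Δ is not a rational square, the Galois group is not contained in A_3; it must be the full S_3 (irreducibility of the cubic rules out anything smaller).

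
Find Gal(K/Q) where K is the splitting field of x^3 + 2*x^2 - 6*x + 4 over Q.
Gal(K/Q) = S_3 (symmetric group of order 6)

Compute the discriminant of x^3 + (2)*x^2 + (-6)*x + (4): Δ = -416. Since Δ is not a rational square, the Galois group is not contained in A_3; it must be the full S_3 (irreducibility of the cubic rules out anything smaller).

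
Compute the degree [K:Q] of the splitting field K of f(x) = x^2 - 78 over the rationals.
[K:Q] = 2

The polynomial x^2 - 78 is irreducible over Q since 78 is not a perfect square. Its splitting field is Q(sqrt(78)), which has degree 2 over Q.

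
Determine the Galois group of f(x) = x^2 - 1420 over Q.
Gal(K/Q) = Z/2Z (cyclic of order 2)

x^2 - 1420 is irreducible over Q since 1420 is not a rational square. The splitting field Q(sqrt(1420)) has degree 2 over Q, and its unique nontrivial automorphism is sqrt(1420) ↦ -sqrt(1420). Hence Gal(Q(sqrt(1420))/Q) = Z/2Z.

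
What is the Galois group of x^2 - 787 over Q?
Gal(K/Q) = Z/2Z (cyclic of order 2)

x^2 - 787 is irreducible over Q since 787 is not a rational square. The splitting field Q(sqrt(787)) has degree 2 over Q, and its unique nontrivial automorphism is sqrt(787) ↦ -sqrt(787). Hence Gal(Q(sqrt(787))/Q) = Z/2Z.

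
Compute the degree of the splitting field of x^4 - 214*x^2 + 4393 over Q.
[K:Q] = 4

f factors as (x^2 - 191)(x^2 - 23); the splitting field is K = Q(sqrt(191), sqrt(23)). Since 191, 23, and 4393 are all non-squares in Q, the three subfields Q(sqrt(191)), Q(sqrt(23)), Q(sqrt(4393)) are distinct degree-2 extensions, so [K:Q] = 4 (Klein four Galois group).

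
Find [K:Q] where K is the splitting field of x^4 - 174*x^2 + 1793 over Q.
[K:Q] = 4

f factors as (x^2 - 11)(x^2 - 163); the splitting field is K = Q(sqrt(11), sqrt(163)). Since 11, 163, and 1793 are all non-squares in Q, the three subfields Q(sqrt(11)), Q(sqrt(163)), Q(sqrt(1793)) are distinct degree-2 extensions, so [K:Q] = 4 (Klein four Galois group).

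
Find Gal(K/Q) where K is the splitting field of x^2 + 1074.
Gal(K/Q) = Z/2Z (cyclic of order 2)

x^2 + 1074 is irreducible over Q since -1074 is not a rational square. The splitting field Q(sqrt(-1074)) has degree 2 over Q, and its unique nontrivial automorphism is sqrt(-1074) ↦ -sqrt(-1074). Hence Gal(Q(sqrt(-1074))/Q) = Z/2Z.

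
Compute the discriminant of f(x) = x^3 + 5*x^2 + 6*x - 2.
Δ = -152

For x^3 + a x^2 + b x + c the discriminant is Δ = 18 a b c - 4 a^3 c + a^2 b^2 - 4 b^3 - 27 c^2.
Plug a = 5, b = 6, c = -2:
  18*(5)*(6)*(-2) - 4*(5)^3*(-2) + (5)^2*(6)^2 - 4*(6)^3 - 27*(-2)^2
  = -1080 + (1000) + 900 + (-864) + (-108)
  = -152.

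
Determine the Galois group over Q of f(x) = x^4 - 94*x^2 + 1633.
Gal(K/Q) = V_4 (Klein four-group, Z/2Z × Z/2Z)

f factors as (x^2 - 71)(x^2 - 23), so the splitting field is K = Q(sqrt(71), sqrt(23)). The elements 71, 23, 1633 are all non-squares in Q, so sqrt(71) and sqrt(23) generate independent quadratic extensions. Thus [K:Q] = 4 and Gal(K/Q) is generated by the two order-2 automorphisms sqrt(71) ↦ -sqrt(71) and sqrt(23) ↦ -sqrt(23), giving V_4.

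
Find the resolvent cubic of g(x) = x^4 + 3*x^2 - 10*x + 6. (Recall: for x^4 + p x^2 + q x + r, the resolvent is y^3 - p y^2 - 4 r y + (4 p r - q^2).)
h(y) = y^3 - 3*y^2 - 24*y - 28

Identify coefficients: p = 3, q = -10, r = 6.
Plug into h(y) = y^3 - p y^2 - 4 r y + (4 p r - q^2):
  h(y) = y^3 - (3) y^2 - 4*(6) y + (4*(3)*(6) - (-10)^2)
       = y^3 + (-3) y^2 + (-24) y + (-28).
Simplifying: h(y) = y^3 - 3*y^2 - 24*y - 28.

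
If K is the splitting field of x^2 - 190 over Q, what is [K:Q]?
[K:Q] = 2

The polynomial x^2 - 190 is irreducible over Q since 190 is not a perfect square. Its splitting field is Q(sqrt(190)), which has degree 2 over Q.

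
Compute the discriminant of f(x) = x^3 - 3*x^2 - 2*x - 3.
Δ = -823

For x^3 + a x^2 + b x + c the discriminant is Δ = 18 a b c - 4 a^3 c + a^2 b^2 - 4 b^3 - 27 c^2.
Plug a = -3, b = -2, c = -3:
  18*(-3)*(-2)*(-3) - 4*(-3)^3*(-3) + (-3)^2*(-2)^2 - 4*(-2)^3 - 27*(-3)^2
  = -324 + (-324) + 36 + (32) + (-243)
  = -823.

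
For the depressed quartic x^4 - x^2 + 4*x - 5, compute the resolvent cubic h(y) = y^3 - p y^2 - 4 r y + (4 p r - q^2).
h(y) = y^3 + y^2 + 20*y + 4

Identify coefficients: p = -1, q = 4, r = -5.
Plug into h(y) = y^3 - p y^2 - 4 r y + (4 p r - q^2):
  h(y) = y^3 - (-1) y^2 - 4*(-5) y + (4*(-1)*(-5) - (4)^2)
       = y^3 + (1) y^2 + (20) y + (4).
Simplifying: h(y) = y^3 + y^2 + 20*y + 4.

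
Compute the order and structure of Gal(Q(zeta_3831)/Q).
|Gal(Q(zeta_3831)/Q)| = phi(3831) = 2552; group ≅ (Z/3831Z)^* ≅ Z/2Z × Z/1276Z

The n-th cyclotomic polynomial Φ_3831(x) is the minimal polynomial of zeta_3831 over Q and has degree phi(3831) = 2552. So Q(zeta_3831) is a degree-2552 Galois extension with Galois group (Z/3831Z)^*. By CRT, (Z/3831Z)^* ≅ (Z/3Z)^* × (Z/1277Z)^*. Each prime-power unit group is (Z/3Z)^* ≅ Z/2Z; (Z/1277Z)^* ≅ Z/1276Z. Hence Gal(Q(zeta_3831)/Q) ≅ Z/2Z × Z/1276Z.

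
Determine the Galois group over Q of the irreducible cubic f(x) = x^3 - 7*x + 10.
Gal(K/Q) = S_3 (symmetric group of order 6)

Compute the discriminant of x^3 + (0)*x^2 + (-7)*x + (10): Δ = -1328. Since Δ is not a rational square, the Galois group is not contained in A_3; it must be the full S_3 (irreducibility of the cubic rules out anything smaller).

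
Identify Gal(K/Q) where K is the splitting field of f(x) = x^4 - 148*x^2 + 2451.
Gal(K/Q) = V_4 (Klein four-group, Z/2Z × Z/2Z)

f factors as (x^2 - 129)(x^2 - 19), so the splitting field is K = Q(sqrt(129), sqrt(19)). The elements 129, 19, 2451 are all non-squares in Q, so sqrt(129) and sqrt(19) generate independent quadratic extensions. Thus [K:Q] = 4 and Gal(K/Q) is generated by the two order-2 automorphisms sqrt(129) ↦ -sqrt(129) and sqrt(19) ↦ -sqrt(19), giving V_4.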